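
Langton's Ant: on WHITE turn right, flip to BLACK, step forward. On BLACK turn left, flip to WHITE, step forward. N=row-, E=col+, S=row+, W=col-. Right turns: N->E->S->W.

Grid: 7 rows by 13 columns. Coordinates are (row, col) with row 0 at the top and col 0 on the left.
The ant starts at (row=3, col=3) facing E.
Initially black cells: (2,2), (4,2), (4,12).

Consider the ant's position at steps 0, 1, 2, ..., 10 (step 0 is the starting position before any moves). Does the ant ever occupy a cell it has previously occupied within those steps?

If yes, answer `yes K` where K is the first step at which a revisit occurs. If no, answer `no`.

Step 1: on WHITE (3,3): turn R to S, flip to black, move to (4,3). |black|=4 — new cell
Step 2: on WHITE (4,3): turn R to W, flip to black, move to (4,2). |black|=5 — new cell
Step 3: on BLACK (4,2): turn L to S, flip to white, move to (5,2). |black|=4 — new cell
Step 4: on WHITE (5,2): turn R to W, flip to black, move to (5,1). |black|=5 — new cell
Step 5: on WHITE (5,1): turn R to N, flip to black, move to (4,1). |black|=6 — new cell
Step 6: on WHITE (4,1): turn R to E, flip to black, move to (4,2). |black|=7 — REVISIT

Answer: yes 6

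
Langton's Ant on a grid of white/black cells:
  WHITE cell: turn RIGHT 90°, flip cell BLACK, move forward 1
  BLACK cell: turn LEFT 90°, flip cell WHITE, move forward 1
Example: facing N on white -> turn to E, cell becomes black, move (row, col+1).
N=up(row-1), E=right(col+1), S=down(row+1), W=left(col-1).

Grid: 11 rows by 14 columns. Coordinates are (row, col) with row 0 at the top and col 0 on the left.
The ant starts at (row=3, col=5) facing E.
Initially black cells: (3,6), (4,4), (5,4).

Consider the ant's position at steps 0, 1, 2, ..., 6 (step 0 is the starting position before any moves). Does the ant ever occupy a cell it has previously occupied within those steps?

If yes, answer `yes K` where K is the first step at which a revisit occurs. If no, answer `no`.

Step 1: on WHITE (3,5): turn R to S, flip to black, move to (4,5). |black|=4 — new cell
Step 2: on WHITE (4,5): turn R to W, flip to black, move to (4,4). |black|=5 — new cell
Step 3: on BLACK (4,4): turn L to S, flip to white, move to (5,4). |black|=4 — new cell
Step 4: on BLACK (5,4): turn L to E, flip to white, move to (5,5). |black|=3 — new cell
Step 5: on WHITE (5,5): turn R to S, flip to black, move to (6,5). |black|=4 — new cell
Step 6: on WHITE (6,5): turn R to W, flip to black, move to (6,4). |black|=5 — new cell
No revisit within 6 steps.

Answer: no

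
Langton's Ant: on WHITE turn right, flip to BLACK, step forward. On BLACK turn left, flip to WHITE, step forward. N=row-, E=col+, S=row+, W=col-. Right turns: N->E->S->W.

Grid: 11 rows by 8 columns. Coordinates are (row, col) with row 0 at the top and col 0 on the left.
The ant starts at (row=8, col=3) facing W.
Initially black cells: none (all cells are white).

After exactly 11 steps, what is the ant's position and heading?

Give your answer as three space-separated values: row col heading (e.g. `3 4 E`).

Answer: 10 4 S

Derivation:
Step 1: on WHITE (8,3): turn R to N, flip to black, move to (7,3). |black|=1
Step 2: on WHITE (7,3): turn R to E, flip to black, move to (7,4). |black|=2
Step 3: on WHITE (7,4): turn R to S, flip to black, move to (8,4). |black|=3
Step 4: on WHITE (8,4): turn R to W, flip to black, move to (8,3). |black|=4
Step 5: on BLACK (8,3): turn L to S, flip to white, move to (9,3). |black|=3
Step 6: on WHITE (9,3): turn R to W, flip to black, move to (9,2). |black|=4
Step 7: on WHITE (9,2): turn R to N, flip to black, move to (8,2). |black|=5
Step 8: on WHITE (8,2): turn R to E, flip to black, move to (8,3). |black|=6
Step 9: on WHITE (8,3): turn R to S, flip to black, move to (9,3). |black|=7
Step 10: on BLACK (9,3): turn L to E, flip to white, move to (9,4). |black|=6
Step 11: on WHITE (9,4): turn R to S, flip to black, move to (10,4). |black|=7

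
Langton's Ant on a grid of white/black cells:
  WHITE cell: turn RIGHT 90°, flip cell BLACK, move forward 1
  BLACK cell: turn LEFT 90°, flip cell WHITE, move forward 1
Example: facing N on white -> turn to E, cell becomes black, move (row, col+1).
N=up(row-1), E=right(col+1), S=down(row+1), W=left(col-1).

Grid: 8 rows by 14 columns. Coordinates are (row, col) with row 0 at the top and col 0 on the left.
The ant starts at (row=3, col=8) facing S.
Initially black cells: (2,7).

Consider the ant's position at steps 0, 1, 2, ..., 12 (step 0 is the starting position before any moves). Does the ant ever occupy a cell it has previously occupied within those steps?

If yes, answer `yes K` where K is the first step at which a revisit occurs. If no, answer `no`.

Step 1: on WHITE (3,8): turn R to W, flip to black, move to (3,7). |black|=2 — new cell
Step 2: on WHITE (3,7): turn R to N, flip to black, move to (2,7). |black|=3 — new cell
Step 3: on BLACK (2,7): turn L to W, flip to white, move to (2,6). |black|=2 — new cell
Step 4: on WHITE (2,6): turn R to N, flip to black, move to (1,6). |black|=3 — new cell
Step 5: on WHITE (1,6): turn R to E, flip to black, move to (1,7). |black|=4 — new cell
Step 6: on WHITE (1,7): turn R to S, flip to black, move to (2,7). |black|=5 — REVISIT

Answer: yes 6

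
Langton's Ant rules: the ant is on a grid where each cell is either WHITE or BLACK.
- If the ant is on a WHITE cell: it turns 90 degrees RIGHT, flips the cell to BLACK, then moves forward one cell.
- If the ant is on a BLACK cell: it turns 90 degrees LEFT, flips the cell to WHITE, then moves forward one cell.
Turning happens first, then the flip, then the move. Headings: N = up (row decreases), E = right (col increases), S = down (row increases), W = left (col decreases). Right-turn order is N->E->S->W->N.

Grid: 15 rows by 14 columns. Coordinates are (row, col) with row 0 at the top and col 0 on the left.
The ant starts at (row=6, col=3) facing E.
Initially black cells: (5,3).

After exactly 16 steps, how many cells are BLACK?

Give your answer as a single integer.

Step 1: on WHITE (6,3): turn R to S, flip to black, move to (7,3). |black|=2
Step 2: on WHITE (7,3): turn R to W, flip to black, move to (7,2). |black|=3
Step 3: on WHITE (7,2): turn R to N, flip to black, move to (6,2). |black|=4
Step 4: on WHITE (6,2): turn R to E, flip to black, move to (6,3). |black|=5
Step 5: on BLACK (6,3): turn L to N, flip to white, move to (5,3). |black|=4
Step 6: on BLACK (5,3): turn L to W, flip to white, move to (5,2). |black|=3
Step 7: on WHITE (5,2): turn R to N, flip to black, move to (4,2). |black|=4
Step 8: on WHITE (4,2): turn R to E, flip to black, move to (4,3). |black|=5
Step 9: on WHITE (4,3): turn R to S, flip to black, move to (5,3). |black|=6
Step 10: on WHITE (5,3): turn R to W, flip to black, move to (5,2). |black|=7
Step 11: on BLACK (5,2): turn L to S, flip to white, move to (6,2). |black|=6
Step 12: on BLACK (6,2): turn L to E, flip to white, move to (6,3). |black|=5
Step 13: on WHITE (6,3): turn R to S, flip to black, move to (7,3). |black|=6
Step 14: on BLACK (7,3): turn L to E, flip to white, move to (7,4). |black|=5
Step 15: on WHITE (7,4): turn R to S, flip to black, move to (8,4). |black|=6
Step 16: on WHITE (8,4): turn R to W, flip to black, move to (8,3). |black|=7

Answer: 7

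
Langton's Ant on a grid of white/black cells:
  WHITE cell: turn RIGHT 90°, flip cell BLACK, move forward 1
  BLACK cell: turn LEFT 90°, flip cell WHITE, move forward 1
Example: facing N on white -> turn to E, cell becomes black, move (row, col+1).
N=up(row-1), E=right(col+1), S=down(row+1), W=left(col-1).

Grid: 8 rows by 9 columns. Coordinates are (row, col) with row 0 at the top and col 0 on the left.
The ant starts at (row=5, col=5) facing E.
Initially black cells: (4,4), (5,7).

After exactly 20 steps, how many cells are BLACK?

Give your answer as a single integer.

Step 1: on WHITE (5,5): turn R to S, flip to black, move to (6,5). |black|=3
Step 2: on WHITE (6,5): turn R to W, flip to black, move to (6,4). |black|=4
Step 3: on WHITE (6,4): turn R to N, flip to black, move to (5,4). |black|=5
Step 4: on WHITE (5,4): turn R to E, flip to black, move to (5,5). |black|=6
Step 5: on BLACK (5,5): turn L to N, flip to white, move to (4,5). |black|=5
Step 6: on WHITE (4,5): turn R to E, flip to black, move to (4,6). |black|=6
Step 7: on WHITE (4,6): turn R to S, flip to black, move to (5,6). |black|=7
Step 8: on WHITE (5,6): turn R to W, flip to black, move to (5,5). |black|=8
Step 9: on WHITE (5,5): turn R to N, flip to black, move to (4,5). |black|=9
Step 10: on BLACK (4,5): turn L to W, flip to white, move to (4,4). |black|=8
Step 11: on BLACK (4,4): turn L to S, flip to white, move to (5,4). |black|=7
Step 12: on BLACK (5,4): turn L to E, flip to white, move to (5,5). |black|=6
Step 13: on BLACK (5,5): turn L to N, flip to white, move to (4,5). |black|=5
Step 14: on WHITE (4,5): turn R to E, flip to black, move to (4,6). |black|=6
Step 15: on BLACK (4,6): turn L to N, flip to white, move to (3,6). |black|=5
Step 16: on WHITE (3,6): turn R to E, flip to black, move to (3,7). |black|=6
Step 17: on WHITE (3,7): turn R to S, flip to black, move to (4,7). |black|=7
Step 18: on WHITE (4,7): turn R to W, flip to black, move to (4,6). |black|=8
Step 19: on WHITE (4,6): turn R to N, flip to black, move to (3,6). |black|=9
Step 20: on BLACK (3,6): turn L to W, flip to white, move to (3,5). |black|=8

Answer: 8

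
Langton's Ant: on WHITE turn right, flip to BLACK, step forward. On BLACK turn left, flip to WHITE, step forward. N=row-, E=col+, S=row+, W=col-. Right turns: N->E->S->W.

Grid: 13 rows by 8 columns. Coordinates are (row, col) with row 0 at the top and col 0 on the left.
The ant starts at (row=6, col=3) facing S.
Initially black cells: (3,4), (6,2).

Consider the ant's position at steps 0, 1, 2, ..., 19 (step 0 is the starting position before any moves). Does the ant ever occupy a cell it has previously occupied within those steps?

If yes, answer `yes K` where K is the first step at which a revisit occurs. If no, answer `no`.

Answer: yes 5

Derivation:
Step 1: on WHITE (6,3): turn R to W, flip to black, move to (6,2). |black|=3 — new cell
Step 2: on BLACK (6,2): turn L to S, flip to white, move to (7,2). |black|=2 — new cell
Step 3: on WHITE (7,2): turn R to W, flip to black, move to (7,1). |black|=3 — new cell
Step 4: on WHITE (7,1): turn R to N, flip to black, move to (6,1). |black|=4 — new cell
Step 5: on WHITE (6,1): turn R to E, flip to black, move to (6,2). |black|=5 — REVISIT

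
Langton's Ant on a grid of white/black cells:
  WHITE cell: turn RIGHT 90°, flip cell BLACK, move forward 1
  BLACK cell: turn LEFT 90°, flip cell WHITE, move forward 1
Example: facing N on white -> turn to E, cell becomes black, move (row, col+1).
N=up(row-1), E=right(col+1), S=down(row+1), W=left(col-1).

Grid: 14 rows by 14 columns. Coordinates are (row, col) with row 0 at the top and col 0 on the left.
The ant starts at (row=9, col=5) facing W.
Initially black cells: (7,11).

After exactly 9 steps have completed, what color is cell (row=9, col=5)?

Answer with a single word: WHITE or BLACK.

Answer: BLACK

Derivation:
Step 1: on WHITE (9,5): turn R to N, flip to black, move to (8,5). |black|=2
Step 2: on WHITE (8,5): turn R to E, flip to black, move to (8,6). |black|=3
Step 3: on WHITE (8,6): turn R to S, flip to black, move to (9,6). |black|=4
Step 4: on WHITE (9,6): turn R to W, flip to black, move to (9,5). |black|=5
Step 5: on BLACK (9,5): turn L to S, flip to white, move to (10,5). |black|=4
Step 6: on WHITE (10,5): turn R to W, flip to black, move to (10,4). |black|=5
Step 7: on WHITE (10,4): turn R to N, flip to black, move to (9,4). |black|=6
Step 8: on WHITE (9,4): turn R to E, flip to black, move to (9,5). |black|=7
Step 9: on WHITE (9,5): turn R to S, flip to black, move to (10,5). |black|=8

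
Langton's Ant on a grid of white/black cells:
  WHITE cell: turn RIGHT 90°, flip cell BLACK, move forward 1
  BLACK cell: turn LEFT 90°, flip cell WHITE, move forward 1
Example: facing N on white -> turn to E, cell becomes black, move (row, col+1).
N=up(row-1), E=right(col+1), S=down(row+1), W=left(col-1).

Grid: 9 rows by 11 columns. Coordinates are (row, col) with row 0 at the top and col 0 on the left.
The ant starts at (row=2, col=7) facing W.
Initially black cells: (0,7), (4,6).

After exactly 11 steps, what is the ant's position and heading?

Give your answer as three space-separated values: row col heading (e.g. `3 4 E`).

Step 1: on WHITE (2,7): turn R to N, flip to black, move to (1,7). |black|=3
Step 2: on WHITE (1,7): turn R to E, flip to black, move to (1,8). |black|=4
Step 3: on WHITE (1,8): turn R to S, flip to black, move to (2,8). |black|=5
Step 4: on WHITE (2,8): turn R to W, flip to black, move to (2,7). |black|=6
Step 5: on BLACK (2,7): turn L to S, flip to white, move to (3,7). |black|=5
Step 6: on WHITE (3,7): turn R to W, flip to black, move to (3,6). |black|=6
Step 7: on WHITE (3,6): turn R to N, flip to black, move to (2,6). |black|=7
Step 8: on WHITE (2,6): turn R to E, flip to black, move to (2,7). |black|=8
Step 9: on WHITE (2,7): turn R to S, flip to black, move to (3,7). |black|=9
Step 10: on BLACK (3,7): turn L to E, flip to white, move to (3,8). |black|=8
Step 11: on WHITE (3,8): turn R to S, flip to black, move to (4,8). |black|=9

Answer: 4 8 S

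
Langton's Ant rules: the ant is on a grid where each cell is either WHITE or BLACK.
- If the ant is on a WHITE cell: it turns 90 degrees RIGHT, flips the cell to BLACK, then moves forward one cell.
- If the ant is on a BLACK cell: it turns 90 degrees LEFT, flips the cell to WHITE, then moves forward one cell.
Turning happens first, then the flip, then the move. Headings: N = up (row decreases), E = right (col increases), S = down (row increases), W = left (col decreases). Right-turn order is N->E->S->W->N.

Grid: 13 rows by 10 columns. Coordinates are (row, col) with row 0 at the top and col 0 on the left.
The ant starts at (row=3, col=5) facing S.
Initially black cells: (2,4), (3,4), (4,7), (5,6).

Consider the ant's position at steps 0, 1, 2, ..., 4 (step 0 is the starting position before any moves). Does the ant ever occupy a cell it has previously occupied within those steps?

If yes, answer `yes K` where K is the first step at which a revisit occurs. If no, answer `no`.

Answer: no

Derivation:
Step 1: on WHITE (3,5): turn R to W, flip to black, move to (3,4). |black|=5 — new cell
Step 2: on BLACK (3,4): turn L to S, flip to white, move to (4,4). |black|=4 — new cell
Step 3: on WHITE (4,4): turn R to W, flip to black, move to (4,3). |black|=5 — new cell
Step 4: on WHITE (4,3): turn R to N, flip to black, move to (3,3). |black|=6 — new cell
No revisit within 4 steps.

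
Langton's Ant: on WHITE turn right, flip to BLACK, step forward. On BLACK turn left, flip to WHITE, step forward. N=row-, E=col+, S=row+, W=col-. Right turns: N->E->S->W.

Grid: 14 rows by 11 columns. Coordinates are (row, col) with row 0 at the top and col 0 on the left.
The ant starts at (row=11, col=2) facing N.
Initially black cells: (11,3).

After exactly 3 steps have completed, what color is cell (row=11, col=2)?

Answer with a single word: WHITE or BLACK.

Answer: BLACK

Derivation:
Step 1: on WHITE (11,2): turn R to E, flip to black, move to (11,3). |black|=2
Step 2: on BLACK (11,3): turn L to N, flip to white, move to (10,3). |black|=1
Step 3: on WHITE (10,3): turn R to E, flip to black, move to (10,4). |black|=2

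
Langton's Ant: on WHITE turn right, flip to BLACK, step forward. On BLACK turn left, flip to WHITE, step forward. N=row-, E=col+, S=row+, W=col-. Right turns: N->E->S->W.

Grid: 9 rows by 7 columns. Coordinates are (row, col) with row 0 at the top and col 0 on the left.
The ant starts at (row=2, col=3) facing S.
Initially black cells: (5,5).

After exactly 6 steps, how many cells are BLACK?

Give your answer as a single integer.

Answer: 5

Derivation:
Step 1: on WHITE (2,3): turn R to W, flip to black, move to (2,2). |black|=2
Step 2: on WHITE (2,2): turn R to N, flip to black, move to (1,2). |black|=3
Step 3: on WHITE (1,2): turn R to E, flip to black, move to (1,3). |black|=4
Step 4: on WHITE (1,3): turn R to S, flip to black, move to (2,3). |black|=5
Step 5: on BLACK (2,3): turn L to E, flip to white, move to (2,4). |black|=4
Step 6: on WHITE (2,4): turn R to S, flip to black, move to (3,4). |black|=5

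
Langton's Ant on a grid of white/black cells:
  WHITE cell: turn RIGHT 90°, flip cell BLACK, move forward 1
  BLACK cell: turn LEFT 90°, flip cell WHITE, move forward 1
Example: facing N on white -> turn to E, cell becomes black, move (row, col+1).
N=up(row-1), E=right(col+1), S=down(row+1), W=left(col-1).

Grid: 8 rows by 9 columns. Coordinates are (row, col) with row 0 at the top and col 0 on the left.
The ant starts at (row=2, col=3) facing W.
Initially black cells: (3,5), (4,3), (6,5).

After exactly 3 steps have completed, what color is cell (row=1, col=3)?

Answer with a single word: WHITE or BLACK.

Step 1: on WHITE (2,3): turn R to N, flip to black, move to (1,3). |black|=4
Step 2: on WHITE (1,3): turn R to E, flip to black, move to (1,4). |black|=5
Step 3: on WHITE (1,4): turn R to S, flip to black, move to (2,4). |black|=6

Answer: BLACK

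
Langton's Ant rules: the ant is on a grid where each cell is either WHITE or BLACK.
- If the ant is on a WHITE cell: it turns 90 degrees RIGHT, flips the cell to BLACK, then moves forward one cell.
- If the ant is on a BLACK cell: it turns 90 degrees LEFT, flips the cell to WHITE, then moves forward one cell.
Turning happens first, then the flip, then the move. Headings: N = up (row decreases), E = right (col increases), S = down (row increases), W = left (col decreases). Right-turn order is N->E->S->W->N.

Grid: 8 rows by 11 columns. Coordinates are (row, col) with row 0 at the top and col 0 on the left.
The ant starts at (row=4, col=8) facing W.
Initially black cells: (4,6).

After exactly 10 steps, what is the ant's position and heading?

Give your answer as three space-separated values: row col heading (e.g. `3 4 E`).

Answer: 5 9 E

Derivation:
Step 1: on WHITE (4,8): turn R to N, flip to black, move to (3,8). |black|=2
Step 2: on WHITE (3,8): turn R to E, flip to black, move to (3,9). |black|=3
Step 3: on WHITE (3,9): turn R to S, flip to black, move to (4,9). |black|=4
Step 4: on WHITE (4,9): turn R to W, flip to black, move to (4,8). |black|=5
Step 5: on BLACK (4,8): turn L to S, flip to white, move to (5,8). |black|=4
Step 6: on WHITE (5,8): turn R to W, flip to black, move to (5,7). |black|=5
Step 7: on WHITE (5,7): turn R to N, flip to black, move to (4,7). |black|=6
Step 8: on WHITE (4,7): turn R to E, flip to black, move to (4,8). |black|=7
Step 9: on WHITE (4,8): turn R to S, flip to black, move to (5,8). |black|=8
Step 10: on BLACK (5,8): turn L to E, flip to white, move to (5,9). |black|=7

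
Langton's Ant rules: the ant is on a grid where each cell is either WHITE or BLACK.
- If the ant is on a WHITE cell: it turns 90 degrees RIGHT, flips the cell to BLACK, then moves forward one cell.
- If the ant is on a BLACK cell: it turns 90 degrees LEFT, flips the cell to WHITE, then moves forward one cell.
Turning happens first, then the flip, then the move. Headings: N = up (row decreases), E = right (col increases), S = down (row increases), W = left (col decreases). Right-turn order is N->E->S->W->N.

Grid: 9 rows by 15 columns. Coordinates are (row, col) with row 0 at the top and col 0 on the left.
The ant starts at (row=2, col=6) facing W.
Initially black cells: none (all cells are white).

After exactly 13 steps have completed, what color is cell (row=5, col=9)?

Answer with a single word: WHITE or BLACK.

Answer: WHITE

Derivation:
Step 1: on WHITE (2,6): turn R to N, flip to black, move to (1,6). |black|=1
Step 2: on WHITE (1,6): turn R to E, flip to black, move to (1,7). |black|=2
Step 3: on WHITE (1,7): turn R to S, flip to black, move to (2,7). |black|=3
Step 4: on WHITE (2,7): turn R to W, flip to black, move to (2,6). |black|=4
Step 5: on BLACK (2,6): turn L to S, flip to white, move to (3,6). |black|=3
Step 6: on WHITE (3,6): turn R to W, flip to black, move to (3,5). |black|=4
Step 7: on WHITE (3,5): turn R to N, flip to black, move to (2,5). |black|=5
Step 8: on WHITE (2,5): turn R to E, flip to black, move to (2,6). |black|=6
Step 9: on WHITE (2,6): turn R to S, flip to black, move to (3,6). |black|=7
Step 10: on BLACK (3,6): turn L to E, flip to white, move to (3,7). |black|=6
Step 11: on WHITE (3,7): turn R to S, flip to black, move to (4,7). |black|=7
Step 12: on WHITE (4,7): turn R to W, flip to black, move to (4,6). |black|=8
Step 13: on WHITE (4,6): turn R to N, flip to black, move to (3,6). |black|=9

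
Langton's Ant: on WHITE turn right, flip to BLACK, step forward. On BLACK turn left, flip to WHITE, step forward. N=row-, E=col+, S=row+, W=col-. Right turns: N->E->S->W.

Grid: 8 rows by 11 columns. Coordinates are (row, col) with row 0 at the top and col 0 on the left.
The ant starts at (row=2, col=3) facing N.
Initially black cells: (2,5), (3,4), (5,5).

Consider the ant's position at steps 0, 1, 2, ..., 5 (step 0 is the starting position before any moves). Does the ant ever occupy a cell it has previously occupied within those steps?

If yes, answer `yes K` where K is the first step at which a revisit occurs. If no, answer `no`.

Step 1: on WHITE (2,3): turn R to E, flip to black, move to (2,4). |black|=4 — new cell
Step 2: on WHITE (2,4): turn R to S, flip to black, move to (3,4). |black|=5 — new cell
Step 3: on BLACK (3,4): turn L to E, flip to white, move to (3,5). |black|=4 — new cell
Step 4: on WHITE (3,5): turn R to S, flip to black, move to (4,5). |black|=5 — new cell
Step 5: on WHITE (4,5): turn R to W, flip to black, move to (4,4). |black|=6 — new cell
No revisit within 5 steps.

Answer: no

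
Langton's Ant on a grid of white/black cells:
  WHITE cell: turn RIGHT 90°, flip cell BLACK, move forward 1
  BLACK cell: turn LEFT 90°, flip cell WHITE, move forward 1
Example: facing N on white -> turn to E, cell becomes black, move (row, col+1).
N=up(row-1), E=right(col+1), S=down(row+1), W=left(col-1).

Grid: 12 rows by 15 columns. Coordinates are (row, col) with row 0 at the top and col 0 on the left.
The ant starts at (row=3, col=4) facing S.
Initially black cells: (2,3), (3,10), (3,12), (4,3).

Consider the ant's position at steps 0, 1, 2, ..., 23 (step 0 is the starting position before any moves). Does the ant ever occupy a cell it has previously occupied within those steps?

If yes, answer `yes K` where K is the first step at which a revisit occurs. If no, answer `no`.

Answer: yes 6

Derivation:
Step 1: on WHITE (3,4): turn R to W, flip to black, move to (3,3). |black|=5 — new cell
Step 2: on WHITE (3,3): turn R to N, flip to black, move to (2,3). |black|=6 — new cell
Step 3: on BLACK (2,3): turn L to W, flip to white, move to (2,2). |black|=5 — new cell
Step 4: on WHITE (2,2): turn R to N, flip to black, move to (1,2). |black|=6 — new cell
Step 5: on WHITE (1,2): turn R to E, flip to black, move to (1,3). |black|=7 — new cell
Step 6: on WHITE (1,3): turn R to S, flip to black, move to (2,3). |black|=8 — REVISIT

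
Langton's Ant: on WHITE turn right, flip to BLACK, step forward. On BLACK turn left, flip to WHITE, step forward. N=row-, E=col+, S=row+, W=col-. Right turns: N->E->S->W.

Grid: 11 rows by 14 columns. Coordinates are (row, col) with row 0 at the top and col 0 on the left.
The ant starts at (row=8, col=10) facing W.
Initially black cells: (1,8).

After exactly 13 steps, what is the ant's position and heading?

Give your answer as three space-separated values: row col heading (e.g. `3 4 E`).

Answer: 9 10 N

Derivation:
Step 1: on WHITE (8,10): turn R to N, flip to black, move to (7,10). |black|=2
Step 2: on WHITE (7,10): turn R to E, flip to black, move to (7,11). |black|=3
Step 3: on WHITE (7,11): turn R to S, flip to black, move to (8,11). |black|=4
Step 4: on WHITE (8,11): turn R to W, flip to black, move to (8,10). |black|=5
Step 5: on BLACK (8,10): turn L to S, flip to white, move to (9,10). |black|=4
Step 6: on WHITE (9,10): turn R to W, flip to black, move to (9,9). |black|=5
Step 7: on WHITE (9,9): turn R to N, flip to black, move to (8,9). |black|=6
Step 8: on WHITE (8,9): turn R to E, flip to black, move to (8,10). |black|=7
Step 9: on WHITE (8,10): turn R to S, flip to black, move to (9,10). |black|=8
Step 10: on BLACK (9,10): turn L to E, flip to white, move to (9,11). |black|=7
Step 11: on WHITE (9,11): turn R to S, flip to black, move to (10,11). |black|=8
Step 12: on WHITE (10,11): turn R to W, flip to black, move to (10,10). |black|=9
Step 13: on WHITE (10,10): turn R to N, flip to black, move to (9,10). |black|=10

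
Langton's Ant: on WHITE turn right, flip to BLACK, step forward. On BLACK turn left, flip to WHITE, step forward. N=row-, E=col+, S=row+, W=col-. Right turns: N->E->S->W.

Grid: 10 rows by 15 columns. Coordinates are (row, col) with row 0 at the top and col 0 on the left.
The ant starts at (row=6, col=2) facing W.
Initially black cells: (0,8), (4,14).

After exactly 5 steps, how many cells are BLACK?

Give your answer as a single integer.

Answer: 5

Derivation:
Step 1: on WHITE (6,2): turn R to N, flip to black, move to (5,2). |black|=3
Step 2: on WHITE (5,2): turn R to E, flip to black, move to (5,3). |black|=4
Step 3: on WHITE (5,3): turn R to S, flip to black, move to (6,3). |black|=5
Step 4: on WHITE (6,3): turn R to W, flip to black, move to (6,2). |black|=6
Step 5: on BLACK (6,2): turn L to S, flip to white, move to (7,2). |black|=5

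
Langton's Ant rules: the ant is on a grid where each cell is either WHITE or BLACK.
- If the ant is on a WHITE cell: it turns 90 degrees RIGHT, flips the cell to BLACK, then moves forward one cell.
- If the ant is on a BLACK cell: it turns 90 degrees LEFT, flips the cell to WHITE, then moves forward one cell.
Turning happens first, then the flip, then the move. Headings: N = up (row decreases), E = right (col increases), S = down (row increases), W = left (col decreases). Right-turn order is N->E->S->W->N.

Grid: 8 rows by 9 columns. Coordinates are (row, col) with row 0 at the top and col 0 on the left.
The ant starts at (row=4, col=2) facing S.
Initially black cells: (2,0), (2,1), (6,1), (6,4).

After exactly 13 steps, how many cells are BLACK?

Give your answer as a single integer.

Step 1: on WHITE (4,2): turn R to W, flip to black, move to (4,1). |black|=5
Step 2: on WHITE (4,1): turn R to N, flip to black, move to (3,1). |black|=6
Step 3: on WHITE (3,1): turn R to E, flip to black, move to (3,2). |black|=7
Step 4: on WHITE (3,2): turn R to S, flip to black, move to (4,2). |black|=8
Step 5: on BLACK (4,2): turn L to E, flip to white, move to (4,3). |black|=7
Step 6: on WHITE (4,3): turn R to S, flip to black, move to (5,3). |black|=8
Step 7: on WHITE (5,3): turn R to W, flip to black, move to (5,2). |black|=9
Step 8: on WHITE (5,2): turn R to N, flip to black, move to (4,2). |black|=10
Step 9: on WHITE (4,2): turn R to E, flip to black, move to (4,3). |black|=11
Step 10: on BLACK (4,3): turn L to N, flip to white, move to (3,3). |black|=10
Step 11: on WHITE (3,3): turn R to E, flip to black, move to (3,4). |black|=11
Step 12: on WHITE (3,4): turn R to S, flip to black, move to (4,4). |black|=12
Step 13: on WHITE (4,4): turn R to W, flip to black, move to (4,3). |black|=13

Answer: 13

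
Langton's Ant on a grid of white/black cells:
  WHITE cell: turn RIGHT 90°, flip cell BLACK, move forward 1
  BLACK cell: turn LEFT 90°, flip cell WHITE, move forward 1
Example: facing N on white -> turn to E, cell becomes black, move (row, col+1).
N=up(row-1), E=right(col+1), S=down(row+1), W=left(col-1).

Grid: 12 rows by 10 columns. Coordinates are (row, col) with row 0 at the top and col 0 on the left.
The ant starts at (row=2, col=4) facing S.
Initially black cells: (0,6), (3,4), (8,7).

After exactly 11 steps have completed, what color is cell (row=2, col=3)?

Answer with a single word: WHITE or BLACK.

Step 1: on WHITE (2,4): turn R to W, flip to black, move to (2,3). |black|=4
Step 2: on WHITE (2,3): turn R to N, flip to black, move to (1,3). |black|=5
Step 3: on WHITE (1,3): turn R to E, flip to black, move to (1,4). |black|=6
Step 4: on WHITE (1,4): turn R to S, flip to black, move to (2,4). |black|=7
Step 5: on BLACK (2,4): turn L to E, flip to white, move to (2,5). |black|=6
Step 6: on WHITE (2,5): turn R to S, flip to black, move to (3,5). |black|=7
Step 7: on WHITE (3,5): turn R to W, flip to black, move to (3,4). |black|=8
Step 8: on BLACK (3,4): turn L to S, flip to white, move to (4,4). |black|=7
Step 9: on WHITE (4,4): turn R to W, flip to black, move to (4,3). |black|=8
Step 10: on WHITE (4,3): turn R to N, flip to black, move to (3,3). |black|=9
Step 11: on WHITE (3,3): turn R to E, flip to black, move to (3,4). |black|=10

Answer: BLACK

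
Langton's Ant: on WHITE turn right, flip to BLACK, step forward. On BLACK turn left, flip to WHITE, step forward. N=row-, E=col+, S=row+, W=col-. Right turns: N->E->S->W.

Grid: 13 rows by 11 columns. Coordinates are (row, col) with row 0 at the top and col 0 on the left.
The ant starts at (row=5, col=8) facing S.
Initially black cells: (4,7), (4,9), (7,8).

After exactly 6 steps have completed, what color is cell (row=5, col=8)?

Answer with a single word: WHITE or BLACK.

Step 1: on WHITE (5,8): turn R to W, flip to black, move to (5,7). |black|=4
Step 2: on WHITE (5,7): turn R to N, flip to black, move to (4,7). |black|=5
Step 3: on BLACK (4,7): turn L to W, flip to white, move to (4,6). |black|=4
Step 4: on WHITE (4,6): turn R to N, flip to black, move to (3,6). |black|=5
Step 5: on WHITE (3,6): turn R to E, flip to black, move to (3,7). |black|=6
Step 6: on WHITE (3,7): turn R to S, flip to black, move to (4,7). |black|=7

Answer: BLACK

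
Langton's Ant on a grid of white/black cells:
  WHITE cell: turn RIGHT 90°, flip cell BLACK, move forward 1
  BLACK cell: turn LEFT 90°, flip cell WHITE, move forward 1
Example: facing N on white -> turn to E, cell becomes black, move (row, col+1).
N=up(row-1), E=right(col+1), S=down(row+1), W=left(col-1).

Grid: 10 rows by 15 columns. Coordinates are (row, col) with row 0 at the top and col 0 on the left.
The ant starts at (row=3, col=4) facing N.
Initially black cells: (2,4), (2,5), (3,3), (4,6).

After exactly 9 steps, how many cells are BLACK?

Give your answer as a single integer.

Answer: 9

Derivation:
Step 1: on WHITE (3,4): turn R to E, flip to black, move to (3,5). |black|=5
Step 2: on WHITE (3,5): turn R to S, flip to black, move to (4,5). |black|=6
Step 3: on WHITE (4,5): turn R to W, flip to black, move to (4,4). |black|=7
Step 4: on WHITE (4,4): turn R to N, flip to black, move to (3,4). |black|=8
Step 5: on BLACK (3,4): turn L to W, flip to white, move to (3,3). |black|=7
Step 6: on BLACK (3,3): turn L to S, flip to white, move to (4,3). |black|=6
Step 7: on WHITE (4,3): turn R to W, flip to black, move to (4,2). |black|=7
Step 8: on WHITE (4,2): turn R to N, flip to black, move to (3,2). |black|=8
Step 9: on WHITE (3,2): turn R to E, flip to black, move to (3,3). |black|=9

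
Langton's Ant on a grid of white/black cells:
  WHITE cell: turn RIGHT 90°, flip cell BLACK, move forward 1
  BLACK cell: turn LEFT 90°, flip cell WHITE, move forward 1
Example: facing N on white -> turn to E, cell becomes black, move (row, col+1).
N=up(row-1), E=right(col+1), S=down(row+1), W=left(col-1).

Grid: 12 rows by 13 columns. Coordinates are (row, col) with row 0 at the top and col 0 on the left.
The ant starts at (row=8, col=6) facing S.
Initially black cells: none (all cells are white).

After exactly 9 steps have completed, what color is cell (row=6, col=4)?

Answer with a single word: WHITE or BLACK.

Step 1: on WHITE (8,6): turn R to W, flip to black, move to (8,5). |black|=1
Step 2: on WHITE (8,5): turn R to N, flip to black, move to (7,5). |black|=2
Step 3: on WHITE (7,5): turn R to E, flip to black, move to (7,6). |black|=3
Step 4: on WHITE (7,6): turn R to S, flip to black, move to (8,6). |black|=4
Step 5: on BLACK (8,6): turn L to E, flip to white, move to (8,7). |black|=3
Step 6: on WHITE (8,7): turn R to S, flip to black, move to (9,7). |black|=4
Step 7: on WHITE (9,7): turn R to W, flip to black, move to (9,6). |black|=5
Step 8: on WHITE (9,6): turn R to N, flip to black, move to (8,6). |black|=6
Step 9: on WHITE (8,6): turn R to E, flip to black, move to (8,7). |black|=7

Answer: WHITE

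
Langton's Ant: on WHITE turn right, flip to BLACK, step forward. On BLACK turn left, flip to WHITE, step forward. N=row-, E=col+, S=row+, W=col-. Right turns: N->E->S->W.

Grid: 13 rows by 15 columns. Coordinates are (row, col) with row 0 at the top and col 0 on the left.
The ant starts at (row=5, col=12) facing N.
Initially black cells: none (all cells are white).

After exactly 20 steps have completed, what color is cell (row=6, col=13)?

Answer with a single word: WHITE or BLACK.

Answer: BLACK

Derivation:
Step 1: on WHITE (5,12): turn R to E, flip to black, move to (5,13). |black|=1
Step 2: on WHITE (5,13): turn R to S, flip to black, move to (6,13). |black|=2
Step 3: on WHITE (6,13): turn R to W, flip to black, move to (6,12). |black|=3
Step 4: on WHITE (6,12): turn R to N, flip to black, move to (5,12). |black|=4
Step 5: on BLACK (5,12): turn L to W, flip to white, move to (5,11). |black|=3
Step 6: on WHITE (5,11): turn R to N, flip to black, move to (4,11). |black|=4
Step 7: on WHITE (4,11): turn R to E, flip to black, move to (4,12). |black|=5
Step 8: on WHITE (4,12): turn R to S, flip to black, move to (5,12). |black|=6
Step 9: on WHITE (5,12): turn R to W, flip to black, move to (5,11). |black|=7
Step 10: on BLACK (5,11): turn L to S, flip to white, move to (6,11). |black|=6
Step 11: on WHITE (6,11): turn R to W, flip to black, move to (6,10). |black|=7
Step 12: on WHITE (6,10): turn R to N, flip to black, move to (5,10). |black|=8
Step 13: on WHITE (5,10): turn R to E, flip to black, move to (5,11). |black|=9
Step 14: on WHITE (5,11): turn R to S, flip to black, move to (6,11). |black|=10
Step 15: on BLACK (6,11): turn L to E, flip to white, move to (6,12). |black|=9
Step 16: on BLACK (6,12): turn L to N, flip to white, move to (5,12). |black|=8
Step 17: on BLACK (5,12): turn L to W, flip to white, move to (5,11). |black|=7
Step 18: on BLACK (5,11): turn L to S, flip to white, move to (6,11). |black|=6
Step 19: on WHITE (6,11): turn R to W, flip to black, move to (6,10). |black|=7
Step 20: on BLACK (6,10): turn L to S, flip to white, move to (7,10). |black|=6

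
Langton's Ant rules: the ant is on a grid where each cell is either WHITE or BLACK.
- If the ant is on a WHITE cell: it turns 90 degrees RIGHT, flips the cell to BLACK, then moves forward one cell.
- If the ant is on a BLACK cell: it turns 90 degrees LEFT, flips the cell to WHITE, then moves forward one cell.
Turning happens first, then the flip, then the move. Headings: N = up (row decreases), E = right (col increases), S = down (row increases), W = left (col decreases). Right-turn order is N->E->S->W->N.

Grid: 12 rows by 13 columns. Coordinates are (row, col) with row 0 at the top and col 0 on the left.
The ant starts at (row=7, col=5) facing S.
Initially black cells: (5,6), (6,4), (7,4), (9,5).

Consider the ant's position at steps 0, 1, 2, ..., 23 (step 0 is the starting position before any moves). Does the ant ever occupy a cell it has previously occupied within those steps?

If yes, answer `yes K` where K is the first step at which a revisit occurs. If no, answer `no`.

Answer: yes 5

Derivation:
Step 1: on WHITE (7,5): turn R to W, flip to black, move to (7,4). |black|=5 — new cell
Step 2: on BLACK (7,4): turn L to S, flip to white, move to (8,4). |black|=4 — new cell
Step 3: on WHITE (8,4): turn R to W, flip to black, move to (8,3). |black|=5 — new cell
Step 4: on WHITE (8,3): turn R to N, flip to black, move to (7,3). |black|=6 — new cell
Step 5: on WHITE (7,3): turn R to E, flip to black, move to (7,4). |black|=7 — REVISIT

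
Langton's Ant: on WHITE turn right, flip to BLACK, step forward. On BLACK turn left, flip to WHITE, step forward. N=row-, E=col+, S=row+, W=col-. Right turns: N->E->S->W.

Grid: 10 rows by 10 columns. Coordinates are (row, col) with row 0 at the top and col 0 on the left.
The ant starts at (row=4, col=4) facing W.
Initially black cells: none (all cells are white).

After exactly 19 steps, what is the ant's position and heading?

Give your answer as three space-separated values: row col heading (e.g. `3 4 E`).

Step 1: on WHITE (4,4): turn R to N, flip to black, move to (3,4). |black|=1
Step 2: on WHITE (3,4): turn R to E, flip to black, move to (3,5). |black|=2
Step 3: on WHITE (3,5): turn R to S, flip to black, move to (4,5). |black|=3
Step 4: on WHITE (4,5): turn R to W, flip to black, move to (4,4). |black|=4
Step 5: on BLACK (4,4): turn L to S, flip to white, move to (5,4). |black|=3
Step 6: on WHITE (5,4): turn R to W, flip to black, move to (5,3). |black|=4
Step 7: on WHITE (5,3): turn R to N, flip to black, move to (4,3). |black|=5
Step 8: on WHITE (4,3): turn R to E, flip to black, move to (4,4). |black|=6
Step 9: on WHITE (4,4): turn R to S, flip to black, move to (5,4). |black|=7
Step 10: on BLACK (5,4): turn L to E, flip to white, move to (5,5). |black|=6
Step 11: on WHITE (5,5): turn R to S, flip to black, move to (6,5). |black|=7
Step 12: on WHITE (6,5): turn R to W, flip to black, move to (6,4). |black|=8
Step 13: on WHITE (6,4): turn R to N, flip to black, move to (5,4). |black|=9
Step 14: on WHITE (5,4): turn R to E, flip to black, move to (5,5). |black|=10
Step 15: on BLACK (5,5): turn L to N, flip to white, move to (4,5). |black|=9
Step 16: on BLACK (4,5): turn L to W, flip to white, move to (4,4). |black|=8
Step 17: on BLACK (4,4): turn L to S, flip to white, move to (5,4). |black|=7
Step 18: on BLACK (5,4): turn L to E, flip to white, move to (5,5). |black|=6
Step 19: on WHITE (5,5): turn R to S, flip to black, move to (6,5). |black|=7

Answer: 6 5 S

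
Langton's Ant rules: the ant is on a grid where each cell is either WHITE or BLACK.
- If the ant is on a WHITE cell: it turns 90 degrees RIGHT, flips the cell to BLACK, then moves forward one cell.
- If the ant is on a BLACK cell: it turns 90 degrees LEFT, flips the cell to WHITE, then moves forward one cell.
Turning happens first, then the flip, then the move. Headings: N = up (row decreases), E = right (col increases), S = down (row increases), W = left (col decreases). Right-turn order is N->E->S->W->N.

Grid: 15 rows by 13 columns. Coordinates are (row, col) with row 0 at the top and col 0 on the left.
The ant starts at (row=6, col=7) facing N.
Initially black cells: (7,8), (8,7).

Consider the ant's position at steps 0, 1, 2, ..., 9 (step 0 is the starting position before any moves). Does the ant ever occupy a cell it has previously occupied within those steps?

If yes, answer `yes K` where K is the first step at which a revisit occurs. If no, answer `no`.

Step 1: on WHITE (6,7): turn R to E, flip to black, move to (6,8). |black|=3 — new cell
Step 2: on WHITE (6,8): turn R to S, flip to black, move to (7,8). |black|=4 — new cell
Step 3: on BLACK (7,8): turn L to E, flip to white, move to (7,9). |black|=3 — new cell
Step 4: on WHITE (7,9): turn R to S, flip to black, move to (8,9). |black|=4 — new cell
Step 5: on WHITE (8,9): turn R to W, flip to black, move to (8,8). |black|=5 — new cell
Step 6: on WHITE (8,8): turn R to N, flip to black, move to (7,8). |black|=6 — REVISIT

Answer: yes 6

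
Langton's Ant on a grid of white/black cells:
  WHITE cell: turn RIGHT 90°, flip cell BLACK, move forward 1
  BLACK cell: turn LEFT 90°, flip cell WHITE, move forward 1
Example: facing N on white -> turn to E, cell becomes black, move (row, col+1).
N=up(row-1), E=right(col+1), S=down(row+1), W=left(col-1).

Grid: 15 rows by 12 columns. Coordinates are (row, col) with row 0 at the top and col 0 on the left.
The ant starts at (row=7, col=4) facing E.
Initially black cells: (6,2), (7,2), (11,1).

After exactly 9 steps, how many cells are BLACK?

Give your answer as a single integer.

Answer: 10

Derivation:
Step 1: on WHITE (7,4): turn R to S, flip to black, move to (8,4). |black|=4
Step 2: on WHITE (8,4): turn R to W, flip to black, move to (8,3). |black|=5
Step 3: on WHITE (8,3): turn R to N, flip to black, move to (7,3). |black|=6
Step 4: on WHITE (7,3): turn R to E, flip to black, move to (7,4). |black|=7
Step 5: on BLACK (7,4): turn L to N, flip to white, move to (6,4). |black|=6
Step 6: on WHITE (6,4): turn R to E, flip to black, move to (6,5). |black|=7
Step 7: on WHITE (6,5): turn R to S, flip to black, move to (7,5). |black|=8
Step 8: on WHITE (7,5): turn R to W, flip to black, move to (7,4). |black|=9
Step 9: on WHITE (7,4): turn R to N, flip to black, move to (6,4). |black|=10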